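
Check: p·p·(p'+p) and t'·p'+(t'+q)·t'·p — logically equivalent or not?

E1: p·p·(p'+p)
    = p·p   [complement / identity]
    = p   [idempotence]
E2: t'·p'+(t'+q)·t'·p
    = t'·p'+t'·p   [absorption]
    = t'   [distribution]
These differ: at p=0, q=0, t=0, E1 = 0 but E2 = 1.

No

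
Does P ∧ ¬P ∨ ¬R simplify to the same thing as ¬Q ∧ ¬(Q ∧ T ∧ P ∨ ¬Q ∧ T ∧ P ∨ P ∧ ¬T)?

E1: P ∧ ¬P ∨ ¬R
    = ¬R   — complement / identity
E2: ¬Q ∧ ¬(Q ∧ T ∧ P ∨ ¬Q ∧ T ∧ P ∨ P ∧ ¬T)
    = ¬Q ∧ ¬(T ∧ P ∨ P ∧ ¬T)   — distribution
    = ¬Q ∧ ¬P   — distribution
These differ: at P=1, Q=1, R=0, T=0, E1 = 1 but E2 = 0.

No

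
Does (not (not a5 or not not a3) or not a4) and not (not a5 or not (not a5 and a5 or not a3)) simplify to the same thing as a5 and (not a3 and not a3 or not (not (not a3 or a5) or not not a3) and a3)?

Yes

E1: (not (not a5 or not not a3) or not a4) and not (not a5 or not (not a5 and a5 or not a3))
    = (not (not a5 or not not a3) or not a4) and not (not a5 or not not a3)   — complement / identity
    = not (not a5 or not not a3)   — absorption
    = a5 and not a3   — De Morgan
E2: a5 and (not a3 and not a3 or not (not (not a3 or a5) or not not a3) and a3)
    = a5 and (not a3 and not a3 or (not a3 or a5) and not a3 and a3)   — De Morgan
    = a5 and (not a3 and not a3 or not a3 and a3)   — absorption
    = a5 and not a3   — distribution
Both reduce to a5 and not a3, so they are equivalent.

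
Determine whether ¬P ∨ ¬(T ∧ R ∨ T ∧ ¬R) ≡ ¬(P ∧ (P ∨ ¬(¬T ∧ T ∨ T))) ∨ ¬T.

Yes

E1: ¬P ∨ ¬(T ∧ R ∨ T ∧ ¬R)
    = ¬P ∨ ¬T   — distribution
E2: ¬(P ∧ (P ∨ ¬(¬T ∧ T ∨ T))) ∨ ¬T
    = ¬(P ∧ (P ∨ ¬T)) ∨ ¬T   — complement / identity
    = ¬P ∨ ¬T   — absorption
Both reduce to ¬P ∨ ¬T, so they are equivalent.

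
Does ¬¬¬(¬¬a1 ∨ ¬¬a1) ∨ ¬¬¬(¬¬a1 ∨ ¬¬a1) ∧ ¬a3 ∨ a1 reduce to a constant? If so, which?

¬¬¬(¬¬a1 ∨ ¬¬a1) ∨ ¬¬¬(¬¬a1 ∨ ¬¬a1) ∧ ¬a3 ∨ a1
= ¬¬¬(¬¬a1 ∨ ¬¬a1) ∨ a1   [absorption]
= ¬(¬¬a1 ∨ ¬¬a1) ∨ a1   [double negation]
= ¬a1 ∧ ¬a1 ∨ a1   [De Morgan]
= ¬a1 ∨ a1   [idempotence]
= True   [complement]

yes, True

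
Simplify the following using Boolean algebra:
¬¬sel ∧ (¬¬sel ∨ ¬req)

¬¬sel ∧ (¬¬sel ∨ ¬req)
= ¬¬sel   [absorption]
= sel   [double negation]

sel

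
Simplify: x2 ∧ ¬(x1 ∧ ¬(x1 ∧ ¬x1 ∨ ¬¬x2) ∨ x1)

x2 ∧ ¬x1

x2 ∧ ¬(x1 ∧ ¬(x1 ∧ ¬x1 ∨ ¬¬x2) ∨ x1)
= x2 ∧ ¬(x1 ∧ ¬¬¬x2 ∨ x1)   — complement / identity
= x2 ∧ ¬(x1 ∧ ¬x2 ∨ x1)   — double negation
= x2 ∧ ¬x1   — absorption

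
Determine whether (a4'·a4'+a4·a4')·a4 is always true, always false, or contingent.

always false

(a4'·a4'+a4·a4')·a4
= a4'·a4   — distribution
= 0   — complement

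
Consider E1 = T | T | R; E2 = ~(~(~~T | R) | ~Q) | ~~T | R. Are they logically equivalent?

E1: T | T | R
    = T | R   (idempotence)
E2: ~(~(~~T | R) | ~Q) | ~~T | R
    = (~~T | R) & Q | ~~T | R   (De Morgan)
    = ~~T | R   (absorption)
    = T | R   (double negation)
Both reduce to T | R, so they are equivalent.

Yes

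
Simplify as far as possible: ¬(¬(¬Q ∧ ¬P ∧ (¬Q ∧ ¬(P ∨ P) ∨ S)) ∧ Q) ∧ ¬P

¬Q ∧ ¬P

¬(¬(¬Q ∧ ¬P ∧ (¬Q ∧ ¬(P ∨ P) ∨ S)) ∧ Q) ∧ ¬P
= ¬(¬(¬Q ∧ ¬P ∧ (¬Q ∧ ¬P ∨ S)) ∧ Q) ∧ ¬P
= ¬(¬(¬Q ∧ ¬P) ∧ Q) ∧ ¬P
= ¬((Q ∨ P) ∧ Q) ∧ ¬P
= ¬Q ∧ ¬P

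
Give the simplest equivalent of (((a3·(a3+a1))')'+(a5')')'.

(((a3·(a3+a1))')'+(a5')')'
= ((a3')'+(a5')')'
= a3'·a5'

a3'·a5'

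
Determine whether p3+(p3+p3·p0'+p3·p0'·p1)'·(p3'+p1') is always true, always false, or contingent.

always true

p3+(p3+p3·p0'+p3·p0'·p1)'·(p3'+p1')
= p3+(p3+p3·p0')'·(p3'+p1')   [absorption]
= p3+p3'·(p3'+p1')   [absorption]
= p3+p3'   [absorption]
= 1   [complement]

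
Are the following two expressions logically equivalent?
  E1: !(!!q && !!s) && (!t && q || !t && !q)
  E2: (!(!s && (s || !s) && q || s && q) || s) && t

No

E1: !(!!q && !!s) && (!t && q || !t && !q)
    = (!q || !s) && (!t && q || !t && !q)   [De Morgan]
    = (!q || !s) && !t   [distribution]
E2: (!(!s && (s || !s) && q || s && q) || s) && t
    = (!(!s && q || s && q) || s) && t   [complement / identity]
    = (!q || s) && t   [distribution]
These differ: at q=0, s=1, t=0, E1 = 1 but E2 = 0.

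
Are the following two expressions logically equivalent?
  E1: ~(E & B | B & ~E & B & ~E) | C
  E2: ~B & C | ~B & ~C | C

Yes

E1: ~(E & B | B & ~E & B & ~E) | C
    = ~(E & B | B & ~E) | C
    = ~B | C
E2: ~B & C | ~B & ~C | C
    = ~B | C
Both reduce to ~B | C, so they are equivalent.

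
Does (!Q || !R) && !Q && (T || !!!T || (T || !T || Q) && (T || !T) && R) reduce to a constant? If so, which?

no

(!Q || !R) && !Q && (T || !!!T || (T || !T || Q) && (T || !T) && R)
= (!Q || !R) && !Q && (T || !T || (T || !T || Q) && (T || !T) && R)
= (!Q || !R) && !Q && (T || !T || (T || !T) && R)
= (!Q || !R) && !Q && (T || !T)
= (!Q || !R) && !Q
= !Q
This depends on Q, so it is not a constant.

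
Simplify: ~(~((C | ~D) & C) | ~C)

~(~((C | ~D) & C) | ~C)
= ~(~C | ~C)   (absorption)
= ~~C   (idempotence)
= C   (double negation)

C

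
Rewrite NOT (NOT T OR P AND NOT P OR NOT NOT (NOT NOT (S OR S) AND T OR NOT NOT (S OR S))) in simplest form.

T AND NOT S

NOT (NOT T OR P AND NOT P OR NOT NOT (NOT NOT (S OR S) AND T OR NOT NOT (S OR S)))
= NOT (NOT T OR P AND NOT P OR NOT NOT NOT NOT (S OR S))
= NOT (NOT T OR NOT NOT NOT NOT (S OR S))
= NOT (NOT T OR NOT NOT (S OR S))
= T AND NOT (S OR S)
= T AND NOT S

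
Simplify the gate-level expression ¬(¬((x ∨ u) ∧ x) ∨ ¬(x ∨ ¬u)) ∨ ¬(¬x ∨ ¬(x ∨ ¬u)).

x

¬(¬((x ∨ u) ∧ x) ∨ ¬(x ∨ ¬u)) ∨ ¬(¬x ∨ ¬(x ∨ ¬u))
= ¬(¬((x ∨ u) ∧ x) ∨ ¬(x ∨ ¬u)) ∨ x ∧ (x ∨ ¬u)
= ¬(¬x ∨ ¬(x ∨ ¬u)) ∨ x ∧ (x ∨ ¬u)
= x ∧ (x ∨ ¬u) ∨ x ∧ (x ∨ ¬u)
= x ∧ (x ∨ ¬u)
= x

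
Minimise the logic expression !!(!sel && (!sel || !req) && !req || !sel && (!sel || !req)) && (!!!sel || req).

!sel

!!(!sel && (!sel || !req) && !req || !sel && (!sel || !req)) && (!!!sel || req)
= !!(!sel && (!sel || !req)) && (!!!sel || req)
= !!!sel && (!!!sel || req)
= !!!sel
= !sel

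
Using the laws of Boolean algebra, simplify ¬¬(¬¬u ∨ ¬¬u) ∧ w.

u ∧ w

¬¬(¬¬u ∨ ¬¬u) ∧ w
= ¬(¬u ∧ ¬u) ∧ w   — De Morgan
= (u ∨ u) ∧ w   — De Morgan
= u ∧ w   — idempotence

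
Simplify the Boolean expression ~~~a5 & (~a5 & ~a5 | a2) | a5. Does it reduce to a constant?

~~~a5 & (~a5 & ~a5 | a2) | a5
= ~a5 & (~a5 & ~a5 | a2) | a5
= ~a5 & (~a5 | a2) | a5
= ~a5 | a5
= 1

1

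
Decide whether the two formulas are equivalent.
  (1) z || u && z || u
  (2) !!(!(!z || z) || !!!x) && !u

E1: z || u && z || u
    = z || u
E2: !!(!(!z || z) || !!!x) && !u
    = !!(!(!z || z) || !x) && !u
    = !((!z || z) && x) && !u
    = !x && !u
These differ: at u=1, x=1, z=0, E1 = 1 but E2 = 0.

No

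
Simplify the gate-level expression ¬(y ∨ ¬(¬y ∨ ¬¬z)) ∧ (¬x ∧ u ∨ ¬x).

¬(y ∨ ¬(¬y ∨ ¬¬z)) ∧ (¬x ∧ u ∨ ¬x)
= ¬(y ∨ y ∧ ¬z) ∧ (¬x ∧ u ∨ ¬x)
= ¬y ∧ (¬x ∧ u ∨ ¬x)
= ¬y ∧ ¬x

¬y ∧ ¬x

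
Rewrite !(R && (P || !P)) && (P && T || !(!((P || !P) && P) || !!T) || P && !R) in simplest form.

!R && P

!(R && (P || !P)) && (P && T || !(!((P || !P) && P) || !!T) || P && !R)
= !(R && (P || !P)) && (P && T || !(!P || !!T) || P && !R)   (complement / identity)
= !R && (P && T || !(!P || !!T) || P && !R)   (complement / identity)
= !R && (P && T || P && !T || P && !R)   (De Morgan)
= !R && (P || P && !R)   (distribution)
= !R && P   (absorption)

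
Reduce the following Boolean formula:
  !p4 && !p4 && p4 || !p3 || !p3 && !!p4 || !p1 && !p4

!p4 && !p4 && p4 || !p3 || !p3 && !!p4 || !p1 && !p4
= !p4 && !p4 && p4 || !p3 || !p3 && p4 || !p1 && !p4   (double negation)
= !p4 && p4 || !p3 || !p3 && p4 || !p1 && !p4   (idempotence)
= !p3 || !p3 && p4 || !p1 && !p4   (complement / identity)
= !p3 || !p1 && !p4   (absorption)

!p3 || !p1 && !p4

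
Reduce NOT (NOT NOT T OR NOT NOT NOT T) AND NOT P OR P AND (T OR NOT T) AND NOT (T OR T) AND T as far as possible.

FALSE

NOT (NOT NOT T OR NOT NOT NOT T) AND NOT P OR P AND (T OR NOT T) AND NOT (T OR T) AND T
= NOT (NOT NOT T OR NOT T) AND NOT P OR P AND (T OR NOT T) AND NOT (T OR T) AND T
= NOT T AND T AND NOT P OR P AND (T OR NOT T) AND NOT (T OR T) AND T
= NOT T AND T AND NOT P OR P AND (T OR NOT T) AND NOT T AND T
= NOT T AND T AND NOT P OR P AND NOT T AND T
= NOT T AND T
= FALSE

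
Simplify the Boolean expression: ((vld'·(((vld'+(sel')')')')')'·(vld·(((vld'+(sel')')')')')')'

((vld'·(((vld'+(sel')')')')')'·(vld·(((vld'+(sel')')')')')')'
= vld'·(((vld'+(sel')')')')'+vld·(((vld'+(sel')')')')'   (De Morgan)
= (((vld'+(sel')')')')'   (distribution)
= (vld'+(sel')')'   (double negation)
= vld·sel'   (De Morgan)

vld·sel'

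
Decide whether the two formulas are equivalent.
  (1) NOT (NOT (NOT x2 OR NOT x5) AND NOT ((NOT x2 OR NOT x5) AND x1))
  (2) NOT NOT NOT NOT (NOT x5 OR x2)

E1: NOT (NOT (NOT x2 OR NOT x5) AND NOT ((NOT x2 OR NOT x5) AND x1))
    = NOT x2 OR NOT x5 OR (NOT x2 OR NOT x5) AND x1   — De Morgan
    = NOT x2 OR NOT x5   — absorption
E2: NOT NOT NOT NOT (NOT x5 OR x2)
    = NOT NOT (NOT x5 OR x2)   — double negation
    = NOT x5 OR x2   — double negation
These differ: at x1=0, x2=0, x5=1, E1 = 1 but E2 = 0.

No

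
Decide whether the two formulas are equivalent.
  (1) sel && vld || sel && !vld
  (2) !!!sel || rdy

No

E1: sel && vld || sel && !vld
    = sel   (distribution)
E2: !!!sel || rdy
    = !sel || rdy   (double negation)
These differ: at rdy=1, sel=0, vld=0, E1 = 0 but E2 = 1.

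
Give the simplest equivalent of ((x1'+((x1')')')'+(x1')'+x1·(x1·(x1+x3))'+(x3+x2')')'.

((x1'+((x1')')')'+(x1')'+x1·(x1·(x1+x3))'+(x3+x2')')'
= ((x1'+((x1')')')'+(x1')'+x1·x1'+(x3+x2')')'   — absorption
= ((x1'+((x1')')')'+(x1')'+(x3+x2')')'   — complement / identity
= ((x1'+x1')'+(x1')'+(x3+x2')')'   — double negation
= ((x1')'+(x1')'+(x3+x2')')'   — idempotence
= ((x1')'+(x3+x2')')'   — idempotence
= x1'·(x3+x2')   — De Morgan

x1'·(x3+x2')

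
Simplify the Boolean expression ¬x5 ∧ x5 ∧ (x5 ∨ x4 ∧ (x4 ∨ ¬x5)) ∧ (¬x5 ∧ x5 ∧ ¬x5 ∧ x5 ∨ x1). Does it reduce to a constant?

¬x5 ∧ x5 ∧ (x5 ∨ x4 ∧ (x4 ∨ ¬x5)) ∧ (¬x5 ∧ x5 ∧ ¬x5 ∧ x5 ∨ x1)
= ¬x5 ∧ x5 ∧ (x5 ∨ x4 ∧ (x4 ∨ ¬x5)) ∧ (¬x5 ∧ x5 ∨ x1)   (idempotence)
= ¬x5 ∧ x5 ∧ (x5 ∨ x4) ∧ (¬x5 ∧ x5 ∨ x1)   (absorption)
= ¬x5 ∧ x5 ∧ (¬x5 ∧ x5 ∨ x1)   (absorption)
= ¬x5 ∧ x5   (absorption)
= False   (complement)

False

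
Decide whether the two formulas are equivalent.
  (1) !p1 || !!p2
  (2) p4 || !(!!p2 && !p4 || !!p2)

E1: !p1 || !!p2
    = !p1 || p2
E2: p4 || !(!!p2 && !p4 || !!p2)
    = p4 || !!!p2
    = p4 || !p2
These differ: at p1=1, p2=1, p4=0, E1 = 1 but E2 = 0.

No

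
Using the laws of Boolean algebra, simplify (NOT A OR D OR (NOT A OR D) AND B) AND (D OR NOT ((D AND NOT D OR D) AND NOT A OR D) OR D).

(NOT A OR D OR (NOT A OR D) AND B) AND (D OR NOT ((D AND NOT D OR D) AND NOT A OR D) OR D)
= (NOT A OR D) AND (D OR NOT ((D AND NOT D OR D) AND NOT A OR D) OR D)
= (NOT A OR D) AND (D OR NOT (D AND NOT A OR D) OR D)
= (NOT A OR D) AND (D OR NOT D OR D)
= NOT A AND (D OR NOT D) OR D
= NOT A OR D

NOT A OR D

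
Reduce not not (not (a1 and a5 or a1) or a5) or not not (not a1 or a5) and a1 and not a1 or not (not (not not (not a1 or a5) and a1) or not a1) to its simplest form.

not a1 or a5

not not (not (a1 and a5 or a1) or a5) or not not (not a1 or a5) and a1 and not a1 or not (not (not not (not a1 or a5) and a1) or not a1)
= not not (not a1 or a5) or not not (not a1 or a5) and a1 and not a1 or not (not (not not (not a1 or a5) and a1) or not a1)   — absorption
= not not (not a1 or a5) or not not (not a1 or a5) and a1 and not a1 or not not (not a1 or a5) and a1 and a1   — De Morgan
= not not (not a1 or a5) or not not (not a1 or a5) and a1   — distribution
= not not (not a1 or a5)   — absorption
= not a1 or a5   — double negation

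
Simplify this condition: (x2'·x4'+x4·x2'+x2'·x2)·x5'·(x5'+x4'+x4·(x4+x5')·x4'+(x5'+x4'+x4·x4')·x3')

(x2'·x4'+x4·x2'+x2'·x2)·x5'·(x5'+x4'+x4·(x4+x5')·x4'+(x5'+x4'+x4·x4')·x3')
= (x2'·x4'+x4·x2'+x2'·x2)·x5'·(x5'+x4'+x4·x4'+(x5'+x4'+x4·x4')·x3')   [absorption]
= (x2'·x4'+x4·x2')·x5'·(x5'+x4'+x4·x4'+(x5'+x4'+x4·x4')·x3')   [complement / identity]
= x2'·x5'·(x5'+x4'+x4·x4'+(x5'+x4'+x4·x4')·x3')   [distribution]
= x2'·x5'·(x5'+x4'+x4·x4')   [absorption]
= x2'·x5'·(x5'+x4')   [complement / identity]
= x2'·x5'   [absorption]

x2'·x5'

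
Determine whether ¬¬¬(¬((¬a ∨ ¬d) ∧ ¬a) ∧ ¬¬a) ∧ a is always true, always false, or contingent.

¬¬¬(¬((¬a ∨ ¬d) ∧ ¬a) ∧ ¬¬a) ∧ a
= ¬(¬((¬a ∨ ¬d) ∧ ¬a) ∧ ¬¬a) ∧ a   (double negation)
= ¬(¬¬a ∧ ¬¬a) ∧ a   (absorption)
= ¬¬¬a ∧ a   (idempotence)
= ¬a ∧ a   (double negation)
= False   (complement)

always false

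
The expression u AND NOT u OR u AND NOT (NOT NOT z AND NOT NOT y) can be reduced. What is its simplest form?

u AND NOT u OR u AND NOT (NOT NOT z AND NOT NOT y)
= u AND NOT u OR u AND (NOT z OR NOT y)   (De Morgan)
= u AND (NOT z OR NOT y)   (complement / identity)

u AND (NOT z OR NOT y)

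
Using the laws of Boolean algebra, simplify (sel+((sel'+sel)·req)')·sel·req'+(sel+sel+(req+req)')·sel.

(sel+((sel'+sel)·req)')·sel·req'+(sel+sel+(req+req)')·sel
= (sel+((sel'+sel)·req)')·sel·req'+(sel+sel+req')·sel   (idempotence)
= (sel+((sel'+sel)·req)')·sel·req'+(sel+req')·sel   (idempotence)
= (sel+req')·sel·req'+(sel+req')·sel   (complement / identity)
= (sel+req')·sel   (absorption)
= sel   (absorption)

sel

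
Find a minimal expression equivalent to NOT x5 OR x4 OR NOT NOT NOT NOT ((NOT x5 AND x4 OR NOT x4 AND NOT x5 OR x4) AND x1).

NOT x5 OR x4 OR NOT NOT NOT NOT ((NOT x5 AND x4 OR NOT x4 AND NOT x5 OR x4) AND x1)
= NOT x5 OR x4 OR NOT NOT ((NOT x5 AND x4 OR NOT x4 AND NOT x5 OR x4) AND x1)   — double negation
= NOT x5 OR x4 OR NOT NOT ((NOT x5 OR x4) AND x1)   — distribution
= NOT x5 OR x4 OR (NOT x5 OR x4) AND x1   — double negation
= NOT x5 OR x4   — absorption

NOT x5 OR x4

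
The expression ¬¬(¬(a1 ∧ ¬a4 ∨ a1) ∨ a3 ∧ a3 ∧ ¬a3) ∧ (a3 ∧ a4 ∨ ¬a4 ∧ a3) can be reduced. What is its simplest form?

¬a1 ∧ a3

¬¬(¬(a1 ∧ ¬a4 ∨ a1) ∨ a3 ∧ a3 ∧ ¬a3) ∧ (a3 ∧ a4 ∨ ¬a4 ∧ a3)
= ¬¬(¬(a1 ∧ ¬a4 ∨ a1) ∨ a3 ∧ ¬a3) ∧ (a3 ∧ a4 ∨ ¬a4 ∧ a3)   — idempotence
= (¬(a1 ∧ ¬a4 ∨ a1) ∨ a3 ∧ ¬a3) ∧ (a3 ∧ a4 ∨ ¬a4 ∧ a3)   — double negation
= ¬(a1 ∧ ¬a4 ∨ a1) ∧ (a3 ∧ a4 ∨ ¬a4 ∧ a3)   — complement / identity
= ¬a1 ∧ (a3 ∧ a4 ∨ ¬a4 ∧ a3)   — absorption
= ¬a1 ∧ a3   — distribution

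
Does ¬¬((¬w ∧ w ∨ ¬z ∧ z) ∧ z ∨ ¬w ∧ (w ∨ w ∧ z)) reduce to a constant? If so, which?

yes, False

¬¬((¬w ∧ w ∨ ¬z ∧ z) ∧ z ∨ ¬w ∧ (w ∨ w ∧ z))
= ¬¬((¬w ∧ w ∨ ¬z ∧ z) ∧ z ∨ ¬w ∧ w)   — absorption
= ¬¬(¬w ∧ w ∧ z ∨ ¬w ∧ w)   — complement / identity
= ¬w ∧ w ∧ z ∨ ¬w ∧ w   — double negation
= ¬w ∧ w   — absorption
= False   — complement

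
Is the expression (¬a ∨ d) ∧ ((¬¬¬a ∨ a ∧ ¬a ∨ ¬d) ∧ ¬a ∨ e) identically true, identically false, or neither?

(¬a ∨ d) ∧ ((¬¬¬a ∨ a ∧ ¬a ∨ ¬d) ∧ ¬a ∨ e)
= (¬a ∨ d) ∧ ((¬¬¬a ∨ ¬d) ∧ ¬a ∨ e)   — complement / identity
= (¬a ∨ d) ∧ ((¬a ∨ ¬d) ∧ ¬a ∨ e)   — double negation
= (¬a ∨ d) ∧ (¬a ∨ e)   — absorption
= ¬a ∨ d ∧ e   — distribution
This depends on a, d, e, so it is not a constant.

neither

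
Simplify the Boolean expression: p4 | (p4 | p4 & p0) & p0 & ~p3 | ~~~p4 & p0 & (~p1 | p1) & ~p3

p4 | (p4 | p4 & p0) & p0 & ~p3 | ~~~p4 & p0 & (~p1 | p1) & ~p3
= p4 | (p4 | p4 & p0) & p0 & ~p3 | ~p4 & p0 & (~p1 | p1) & ~p3   — double negation
= p4 | (p4 | p4 & p0) & p0 & ~p3 | ~p4 & p0 & ~p3   — complement / identity
= p4 | p4 & p0 & ~p3 | ~p4 & p0 & ~p3   — absorption
= p4 | p0 & ~p3   — distribution

p4 | p0 & ~p3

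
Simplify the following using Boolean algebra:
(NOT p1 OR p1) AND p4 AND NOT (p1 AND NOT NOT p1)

(NOT p1 OR p1) AND p4 AND NOT (p1 AND NOT NOT p1)
= p4 AND NOT (p1 AND NOT NOT p1)   (complement / identity)
= p4 AND NOT (p1 AND p1)   (double negation)
= p4 AND NOT p1   (idempotence)

p4 AND NOT p1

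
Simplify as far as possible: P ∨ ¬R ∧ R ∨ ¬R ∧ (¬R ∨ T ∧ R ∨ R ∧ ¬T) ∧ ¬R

P ∨ ¬R ∧ R ∨ ¬R ∧ (¬R ∨ T ∧ R ∨ R ∧ ¬T) ∧ ¬R
= P ∨ ¬R ∧ R ∨ ¬R ∧ (¬R ∨ R) ∧ ¬R   (distribution)
= P ∨ ¬R ∧ R ∨ ¬R ∧ ¬R   (complement / identity)
= P ∨ ¬R   (distribution)

P ∨ ¬R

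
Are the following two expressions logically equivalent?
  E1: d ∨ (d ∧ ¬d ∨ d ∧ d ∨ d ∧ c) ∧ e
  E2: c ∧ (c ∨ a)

E1: d ∨ (d ∧ ¬d ∨ d ∧ d ∨ d ∧ c) ∧ e
    = d ∨ (d ∨ d ∧ c) ∧ e   (distribution)
    = d ∨ d ∧ e   (absorption)
    = d   (absorption)
E2: c ∧ (c ∨ a)
    = c   (absorption)
These differ: at a=0, c=1, d=0, e=0, E1 = 0 but E2 = 1.

No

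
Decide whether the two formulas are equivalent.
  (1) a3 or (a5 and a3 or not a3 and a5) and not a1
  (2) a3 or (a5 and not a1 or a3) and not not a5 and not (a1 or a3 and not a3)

Yes

E1: a3 or (a5 and a3 or not a3 and a5) and not a1
    = a3 or a5 and not a1   (distribution)
E2: a3 or (a5 and not a1 or a3) and not not a5 and not (a1 or a3 and not a3)
    = a3 or (a5 and not a1 or a3) and not not a5 and not a1   (complement / identity)
    = a3 or (a5 and not a1 or a3) and a5 and not a1   (double negation)
    = a3 or a5 and not a1   (absorption)
Both reduce to a3 or a5 and not a1, so they are equivalent.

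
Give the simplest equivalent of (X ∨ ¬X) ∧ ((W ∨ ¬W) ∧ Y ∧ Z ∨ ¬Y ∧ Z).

Z

(X ∨ ¬X) ∧ ((W ∨ ¬W) ∧ Y ∧ Z ∨ ¬Y ∧ Z)
= (W ∨ ¬W) ∧ Y ∧ Z ∨ ¬Y ∧ Z   [complement / identity]
= Y ∧ Z ∨ ¬Y ∧ Z   [complement / identity]
= Z   [distribution]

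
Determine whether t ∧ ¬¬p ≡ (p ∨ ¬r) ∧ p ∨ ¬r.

No

E1: t ∧ ¬¬p
    = t ∧ p   — double negation
E2: (p ∨ ¬r) ∧ p ∨ ¬r
    = p ∨ ¬r   — absorption
These differ: at p=0, r=0, t=0, E1 = 0 but E2 = 1.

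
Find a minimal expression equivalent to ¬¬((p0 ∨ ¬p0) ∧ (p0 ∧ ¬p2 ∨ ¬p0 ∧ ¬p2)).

¬p2

¬¬((p0 ∨ ¬p0) ∧ (p0 ∧ ¬p2 ∨ ¬p0 ∧ ¬p2))
= ¬¬(p0 ∧ ¬p2 ∨ ¬p0 ∧ ¬p2)   — complement / identity
= ¬¬¬p2   — distribution
= ¬p2   — double negation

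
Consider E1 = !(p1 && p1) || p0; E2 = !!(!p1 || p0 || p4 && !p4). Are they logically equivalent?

Yes

E1: !(p1 && p1) || p0
    = !p1 || p0   [idempotence]
E2: !!(!p1 || p0 || p4 && !p4)
    = !p1 || p0 || p4 && !p4   [double negation]
    = !p1 || p0   [complement / identity]
Both reduce to !p1 || p0, so they are equivalent.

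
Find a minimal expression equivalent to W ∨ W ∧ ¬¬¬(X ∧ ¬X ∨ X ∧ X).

W ∨ W ∧ ¬¬¬(X ∧ ¬X ∨ X ∧ X)
= W ∨ W ∧ ¬¬¬X   (distribution)
= W ∨ W ∧ ¬X   (double negation)
= W   (absorption)

W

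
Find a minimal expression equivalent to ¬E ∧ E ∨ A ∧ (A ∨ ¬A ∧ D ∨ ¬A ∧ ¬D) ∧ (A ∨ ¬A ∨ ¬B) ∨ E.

A ∨ E

¬E ∧ E ∨ A ∧ (A ∨ ¬A ∧ D ∨ ¬A ∧ ¬D) ∧ (A ∨ ¬A ∨ ¬B) ∨ E
= ¬E ∧ E ∨ A ∧ (A ∨ ¬A) ∧ (A ∨ ¬A ∨ ¬B) ∨ E   [distribution]
= ¬E ∧ E ∨ A ∧ (A ∨ ¬A) ∨ E   [absorption]
= ¬E ∧ E ∨ A ∨ E   [complement / identity]
= A ∨ E   [complement / identity]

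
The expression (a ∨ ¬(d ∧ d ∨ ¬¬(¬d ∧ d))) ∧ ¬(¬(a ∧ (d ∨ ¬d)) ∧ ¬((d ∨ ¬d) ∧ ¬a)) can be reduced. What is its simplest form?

(a ∨ ¬(d ∧ d ∨ ¬¬(¬d ∧ d))) ∧ ¬(¬(a ∧ (d ∨ ¬d)) ∧ ¬((d ∨ ¬d) ∧ ¬a))
= (a ∨ ¬(d ∧ d ∨ ¬¬(¬d ∧ d))) ∧ (a ∧ (d ∨ ¬d) ∨ (d ∨ ¬d) ∧ ¬a)   (De Morgan)
= (a ∨ ¬(d ∧ d ∨ ¬d ∧ d)) ∧ (a ∧ (d ∨ ¬d) ∨ (d ∨ ¬d) ∧ ¬a)   (double negation)
= (a ∨ ¬(d ∧ d ∨ ¬d ∧ d)) ∧ (d ∨ ¬d)   (distribution)
= (a ∨ ¬d) ∧ (d ∨ ¬d)   (distribution)
= a ∨ ¬d   (complement / identity)

a ∨ ¬d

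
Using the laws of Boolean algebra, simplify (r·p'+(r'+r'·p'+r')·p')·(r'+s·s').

(r·p'+(r'+r'·p'+r')·p')·(r'+s·s')
= (r·p'+(r'+r'·p'+r')·p')·r'
= (r·p'+(r'+r')·p')·r'
= (r·p'+r'·p')·r'
= p'·r'

p'·r'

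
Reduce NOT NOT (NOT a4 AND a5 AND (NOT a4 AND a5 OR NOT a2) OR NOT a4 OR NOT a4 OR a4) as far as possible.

NOT NOT (NOT a4 AND a5 AND (NOT a4 AND a5 OR NOT a2) OR NOT a4 OR NOT a4 OR a4)
= NOT NOT (NOT a4 AND a5 OR NOT a4 OR NOT a4 OR a4)   [absorption]
= NOT NOT (NOT a4 AND a5 OR NOT a4 OR a4)   [idempotence]
= NOT a4 AND a5 OR NOT a4 OR a4   [double negation]
= NOT a4 OR a4   [absorption]
= TRUE   [complement]

TRUE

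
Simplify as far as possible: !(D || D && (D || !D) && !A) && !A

!(D || D && (D || !D) && !A) && !A
= !(D || D && !A) && !A   [complement / identity]
= !D && !A   [absorption]

!D && !A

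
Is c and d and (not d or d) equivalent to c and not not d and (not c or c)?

E1: c and d and (not d or d)
    = c and d   [complement / identity]
E2: c and not not d and (not c or c)
    = c and d and (not c or c)   [double negation]
    = c and d   [complement / identity]
Both reduce to c and d, so they are equivalent.

Yes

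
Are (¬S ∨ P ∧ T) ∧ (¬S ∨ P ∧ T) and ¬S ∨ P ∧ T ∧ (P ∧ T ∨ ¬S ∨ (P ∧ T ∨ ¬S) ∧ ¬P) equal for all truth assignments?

Yes

E1: (¬S ∨ P ∧ T) ∧ (¬S ∨ P ∧ T)
    = ¬S ∨ P ∧ T   [idempotence]
E2: ¬S ∨ P ∧ T ∧ (P ∧ T ∨ ¬S ∨ (P ∧ T ∨ ¬S) ∧ ¬P)
    = ¬S ∨ P ∧ T ∧ (P ∧ T ∨ ¬S)   [absorption]
    = ¬S ∨ P ∧ T   [absorption]
Both reduce to ¬S ∨ P ∧ T, so they are equivalent.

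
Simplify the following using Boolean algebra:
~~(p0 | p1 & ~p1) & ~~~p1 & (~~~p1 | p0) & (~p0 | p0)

~~(p0 | p1 & ~p1) & ~~~p1 & (~~~p1 | p0) & (~p0 | p0)
= ~~(p0 | p1 & ~p1) & ~~~p1 & (~p0 | p0)   [absorption]
= ~~(p0 | p1 & ~p1) & ~p1 & (~p0 | p0)   [double negation]
= ~~(p0 | p1 & ~p1) & ~p1   [complement / identity]
= ~~p0 & ~p1   [complement / identity]
= p0 & ~p1   [double negation]

p0 & ~p1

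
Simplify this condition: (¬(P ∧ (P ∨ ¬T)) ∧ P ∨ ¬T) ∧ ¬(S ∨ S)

(¬(P ∧ (P ∨ ¬T)) ∧ P ∨ ¬T) ∧ ¬(S ∨ S)
= (¬(P ∧ (P ∨ ¬T)) ∧ P ∨ ¬T) ∧ ¬S   [idempotence]
= (¬P ∧ P ∨ ¬T) ∧ ¬S   [absorption]
= ¬T ∧ ¬S   [complement / identity]

¬T ∧ ¬S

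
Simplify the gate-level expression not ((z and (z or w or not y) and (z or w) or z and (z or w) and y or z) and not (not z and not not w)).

not ((z and (z or w or not y) and (z or w) or z and (z or w) and y or z) and not (not z and not not w))
= not ((z and (z or w) or z and (z or w) and y or z) and not (not z and not not w))
= not ((z and (z or w) or z) and not (not z and not not w))
= not ((z and (z or w) or z) and (z or not w))
= not ((z or z) and (z or not w))
= not (z and not w or z)
= not z

not z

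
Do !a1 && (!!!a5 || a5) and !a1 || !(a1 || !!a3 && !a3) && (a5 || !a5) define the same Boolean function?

Yes

E1: !a1 && (!!!a5 || a5)
    = !a1 && (!a5 || a5)   [double negation]
    = !a1   [complement / identity]
E2: !a1 || !(a1 || !!a3 && !a3) && (a5 || !a5)
    = !a1 || !(a1 || a3 && !a3) && (a5 || !a5)   [double negation]
    = !a1 || !a1 && (a5 || !a5)   [complement / identity]
    = !a1 || !a1   [complement / identity]
    = !a1   [idempotence]
Both reduce to !a1, so they are equivalent.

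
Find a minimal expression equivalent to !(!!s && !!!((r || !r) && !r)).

!(!!s && !!!((r || !r) && !r))
= !s || !!((r || !r) && !r)   — De Morgan
= !s || !!!r   — complement / identity
= !s || !r   — double negation

!s || !r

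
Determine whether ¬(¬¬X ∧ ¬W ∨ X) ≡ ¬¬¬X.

Yes

E1: ¬(¬¬X ∧ ¬W ∨ X)
    = ¬(X ∧ ¬W ∨ X)
    = ¬X
E2: ¬¬¬X
    = ¬X
Both reduce to ¬X, so they are equivalent.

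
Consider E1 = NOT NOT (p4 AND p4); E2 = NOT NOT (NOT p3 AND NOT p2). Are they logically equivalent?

No

E1: NOT NOT (p4 AND p4)
    = NOT NOT p4   (idempotence)
    = p4   (double negation)
E2: NOT NOT (NOT p3 AND NOT p2)
    = NOT p3 AND NOT p2   (double negation)
These differ: at p2=1, p3=0, p4=1, E1 = 1 but E2 = 0.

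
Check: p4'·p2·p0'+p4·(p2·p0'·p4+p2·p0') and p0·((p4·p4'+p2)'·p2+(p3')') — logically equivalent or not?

No

E1: p4'·p2·p0'+p4·(p2·p0'·p4+p2·p0')
    = p4'·p2·p0'+p4·p2·p0'   — absorption
    = p2·p0'   — distribution
E2: p0·((p4·p4'+p2)'·p2+(p3')')
    = p0·(p2'·p2+(p3')')   — complement / identity
    = p0·(p3')'   — complement / identity
    = p0·p3   — double negation
These differ: at p0=0, p2=1, p3=1, p4=0, E1 = 1 but E2 = 0.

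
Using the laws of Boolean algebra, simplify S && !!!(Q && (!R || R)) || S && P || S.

S

S && !!!(Q && (!R || R)) || S && P || S
= S && !!!Q || S && P || S   — complement / identity
= S && !Q || S && P || S   — double negation
= S && !Q || S   — absorption
= S   — absorption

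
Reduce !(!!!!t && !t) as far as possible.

!(!!!!t && !t)
= !(!!t && !t)   (double negation)
= !t || t   (De Morgan)
= true   (complement)

true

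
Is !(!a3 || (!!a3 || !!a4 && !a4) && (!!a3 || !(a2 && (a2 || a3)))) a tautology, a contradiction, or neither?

!(!a3 || (!!a3 || !!a4 && !a4) && (!!a3 || !(a2 && (a2 || a3))))
= !(!a3 || (!!a3 || a4 && !a4) && (!!a3 || !(a2 && (a2 || a3))))   (double negation)
= !(!a3 || (!!a3 || a4 && !a4) && (!!a3 || !a2))   (absorption)
= !(!a3 || !!a3 && (!!a3 || !a2))   (complement / identity)
= !(!a3 || !!a3)   (absorption)
= a3 && !a3   (De Morgan)
= false   (complement)

contradiction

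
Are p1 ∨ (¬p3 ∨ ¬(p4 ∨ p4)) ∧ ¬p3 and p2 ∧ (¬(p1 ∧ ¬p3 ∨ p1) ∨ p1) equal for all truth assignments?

E1: p1 ∨ (¬p3 ∨ ¬(p4 ∨ p4)) ∧ ¬p3
    = p1 ∨ (¬p3 ∨ ¬p4) ∧ ¬p3   (idempotence)
    = p1 ∨ ¬p3   (absorption)
E2: p2 ∧ (¬(p1 ∧ ¬p3 ∨ p1) ∨ p1)
    = p2 ∧ (¬p1 ∨ p1)   (absorption)
    = p2   (complement / identity)
These differ: at p1=1, p2=0, p3=0, p4=0, E1 = 1 but E2 = 0.

No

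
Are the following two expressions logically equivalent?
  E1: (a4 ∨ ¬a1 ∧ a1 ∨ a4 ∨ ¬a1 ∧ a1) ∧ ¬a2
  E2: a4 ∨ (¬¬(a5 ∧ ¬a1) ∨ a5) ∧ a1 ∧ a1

E1: (a4 ∨ ¬a1 ∧ a1 ∨ a4 ∨ ¬a1 ∧ a1) ∧ ¬a2
    = (a4 ∨ ¬a1 ∧ a1) ∧ ¬a2   [idempotence]
    = a4 ∧ ¬a2   [complement / identity]
E2: a4 ∨ (¬¬(a5 ∧ ¬a1) ∨ a5) ∧ a1 ∧ a1
    = a4 ∨ (a5 ∧ ¬a1 ∨ a5) ∧ a1 ∧ a1   [double negation]
    = a4 ∨ (a5 ∧ ¬a1 ∨ a5) ∧ a1   [idempotence]
    = a4 ∨ a5 ∧ a1   [absorption]
These differ: at a1=0, a2=1, a4=1, a5=1, E1 = 0 but E2 = 1.

No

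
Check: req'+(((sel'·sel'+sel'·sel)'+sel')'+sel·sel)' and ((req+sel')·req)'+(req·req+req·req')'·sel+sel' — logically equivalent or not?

Yes

E1: req'+(((sel'·sel'+sel'·sel)'+sel')'+sel·sel)'
    = req'+(((sel')'+sel')'+sel·sel)'   (distribution)
    = req'+(sel'·sel+sel·sel)'   (De Morgan)
    = req'+sel'   (distribution)
E2: ((req+sel')·req)'+(req·req+req·req')'·sel+sel'
    = req'+(req·req+req·req')'·sel+sel'   (absorption)
    = req'+req'·sel+sel'   (distribution)
    = req'+sel'   (absorption)
Both reduce to req'+sel', so they are equivalent.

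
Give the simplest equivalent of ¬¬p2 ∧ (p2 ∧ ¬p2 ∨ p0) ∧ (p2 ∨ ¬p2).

p2 ∧ p0

¬¬p2 ∧ (p2 ∧ ¬p2 ∨ p0) ∧ (p2 ∨ ¬p2)
= ¬¬p2 ∧ (p2 ∧ ¬p2 ∨ p0)
= ¬¬p2 ∧ p0
= p2 ∧ p0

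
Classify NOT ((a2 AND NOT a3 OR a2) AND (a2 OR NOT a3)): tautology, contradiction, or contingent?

contingent

NOT ((a2 AND NOT a3 OR a2) AND (a2 OR NOT a3))
= NOT (a2 AND (a2 OR NOT a3))   [absorption]
= NOT a2   [absorption]
This depends on a2, so it is not a constant.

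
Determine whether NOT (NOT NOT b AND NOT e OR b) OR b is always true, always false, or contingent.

always true

NOT (NOT NOT b AND NOT e OR b) OR b
= NOT (b AND NOT e OR b) OR b   — double negation
= NOT b OR b   — absorption
= TRUE   — complement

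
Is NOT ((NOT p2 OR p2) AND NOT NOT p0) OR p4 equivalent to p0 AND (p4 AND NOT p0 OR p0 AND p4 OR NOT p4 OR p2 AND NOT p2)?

E1: NOT ((NOT p2 OR p2) AND NOT NOT p0) OR p4
    = NOT NOT NOT p0 OR p4   (complement / identity)
    = NOT p0 OR p4   (double negation)
E2: p0 AND (p4 AND NOT p0 OR p0 AND p4 OR NOT p4 OR p2 AND NOT p2)
    = p0 AND (p4 AND NOT p0 OR p0 AND p4 OR NOT p4)   (complement / identity)
    = p0 AND (p4 OR NOT p4)   (distribution)
    = p0   (complement / identity)
These differ: at p0=0, p2=0, p4=0, E1 = 1 but E2 = 0.

No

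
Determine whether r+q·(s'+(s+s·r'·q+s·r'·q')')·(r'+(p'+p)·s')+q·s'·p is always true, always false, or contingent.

r+q·(s'+(s+s·r'·q+s·r'·q')')·(r'+(p'+p)·s')+q·s'·p
= r+q·(s'+(s+s·r')')·(r'+(p'+p)·s')+q·s'·p   (distribution)
= r+q·(s'+s')·(r'+(p'+p)·s')+q·s'·p   (absorption)
= r+q·(s'+s')·(r'+s')+q·s'·p   (complement / identity)
= r+q·(s'·r'+s')+q·s'·p   (distribution)
= r+q·s'+q·s'·p   (absorption)
= r+q·s'   (absorption)
This depends on q, r, s, so it is not a constant.

contingent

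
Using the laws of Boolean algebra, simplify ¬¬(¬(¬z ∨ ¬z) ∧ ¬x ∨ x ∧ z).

¬¬(¬(¬z ∨ ¬z) ∧ ¬x ∨ x ∧ z)
= ¬¬(¬¬z ∧ ¬x ∨ x ∧ z)   — idempotence
= ¬¬(z ∧ ¬x ∨ x ∧ z)   — double negation
= ¬¬z   — distribution
= z   — double negation

z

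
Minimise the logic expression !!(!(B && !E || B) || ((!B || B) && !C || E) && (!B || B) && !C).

!B || !C

!!(!(B && !E || B) || ((!B || B) && !C || E) && (!B || B) && !C)
= !!(!(B && !E || B) || (!B || B) && !C)   — absorption
= !!(!(B && !E || B) || !C)   — complement / identity
= !!(!B || !C)   — absorption
= !B || !C   — double negation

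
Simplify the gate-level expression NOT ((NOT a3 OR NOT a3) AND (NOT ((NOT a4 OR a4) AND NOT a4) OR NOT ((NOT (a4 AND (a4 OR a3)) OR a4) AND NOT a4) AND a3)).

NOT ((NOT a3 OR NOT a3) AND (NOT ((NOT a4 OR a4) AND NOT a4) OR NOT ((NOT (a4 AND (a4 OR a3)) OR a4) AND NOT a4) AND a3))
= NOT ((NOT a3 OR NOT a3) AND (NOT ((NOT a4 OR a4) AND NOT a4) OR NOT ((NOT a4 OR a4) AND NOT a4) AND a3))   [absorption]
= NOT ((NOT a3 OR NOT a3) AND NOT ((NOT a4 OR a4) AND NOT a4))   [absorption]
= NOT (NOT a3 AND NOT ((NOT a4 OR a4) AND NOT a4))   [idempotence]
= a3 OR (NOT a4 OR a4) AND NOT a4   [De Morgan]
= a3 OR NOT a4   [complement / identity]

a3 OR NOT a4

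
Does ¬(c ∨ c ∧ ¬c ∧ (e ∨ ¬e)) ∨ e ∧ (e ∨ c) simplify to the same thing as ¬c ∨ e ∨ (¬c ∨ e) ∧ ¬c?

Yes

E1: ¬(c ∨ c ∧ ¬c ∧ (e ∨ ¬e)) ∨ e ∧ (e ∨ c)
    = ¬(c ∨ c ∧ ¬c) ∨ e ∧ (e ∨ c)   [complement / identity]
    = ¬(c ∨ c ∧ ¬c) ∨ e   [absorption]
    = ¬c ∨ e   [complement / identity]
E2: ¬c ∨ e ∨ (¬c ∨ e) ∧ ¬c
    = ¬c ∨ e   [absorption]
Both reduce to ¬c ∨ e, so they are equivalent.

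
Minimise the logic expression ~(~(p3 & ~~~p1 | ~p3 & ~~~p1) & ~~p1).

~p1

~(~(p3 & ~~~p1 | ~p3 & ~~~p1) & ~~p1)
= ~(~~~~p1 & ~~p1)   — distribution
= ~~~p1 | ~p1   — De Morgan
= ~p1 | ~p1   — double negation
= ~p1   — idempotence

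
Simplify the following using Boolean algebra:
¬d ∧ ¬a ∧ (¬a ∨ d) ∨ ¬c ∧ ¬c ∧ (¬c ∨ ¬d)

¬d ∧ ¬a ∨ ¬c

¬d ∧ ¬a ∧ (¬a ∨ d) ∨ ¬c ∧ ¬c ∧ (¬c ∨ ¬d)
= ¬d ∧ ¬a ∧ (¬a ∨ d) ∨ ¬c ∧ ¬c   — absorption
= ¬d ∧ ¬a ∧ (¬a ∨ d) ∨ ¬c   — idempotence
= ¬d ∧ ¬a ∨ ¬c   — absorption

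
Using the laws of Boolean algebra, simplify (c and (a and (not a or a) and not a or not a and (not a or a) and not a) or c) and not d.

c and not d

(c and (a and (not a or a) and not a or not a and (not a or a) and not a) or c) and not d
= (c and (not a or a) and not a or c) and not d
= (c and not a or c) and not d
= c and not d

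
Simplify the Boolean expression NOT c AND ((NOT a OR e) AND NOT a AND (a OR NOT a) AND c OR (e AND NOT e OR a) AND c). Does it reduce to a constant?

NOT c AND ((NOT a OR e) AND NOT a AND (a OR NOT a) AND c OR (e AND NOT e OR a) AND c)
= NOT c AND ((NOT a OR e) AND NOT a AND (a OR NOT a) AND c OR a AND c)
= NOT c AND (NOT a AND (a OR NOT a) AND c OR a AND c)
= NOT c AND (NOT a AND c OR a AND c)
= NOT c AND c
= FALSE

FALSE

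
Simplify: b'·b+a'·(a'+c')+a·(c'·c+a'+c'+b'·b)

a'+c'

b'·b+a'·(a'+c')+a·(c'·c+a'+c'+b'·b)
= b'·b+a'·(a'+c')+a·(c'·c+a'+c')   [complement / identity]
= a'·(a'+c')+a·(c'·c+a'+c')   [complement / identity]
= a'·(a'+c')+a·(a'+c')   [complement / identity]
= a'+c'   [distribution]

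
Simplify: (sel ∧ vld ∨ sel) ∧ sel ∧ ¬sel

(sel ∧ vld ∨ sel) ∧ sel ∧ ¬sel
= sel ∧ sel ∧ ¬sel   — absorption
= sel ∧ ¬sel   — idempotence
= False   — complement

False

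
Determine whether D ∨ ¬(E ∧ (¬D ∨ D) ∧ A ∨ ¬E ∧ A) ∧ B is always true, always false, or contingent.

contingent

D ∨ ¬(E ∧ (¬D ∨ D) ∧ A ∨ ¬E ∧ A) ∧ B
= D ∨ ¬(E ∧ A ∨ ¬E ∧ A) ∧ B   [complement / identity]
= D ∨ ¬A ∧ B   [distribution]
This depends on A, B, D, so it is not a constant.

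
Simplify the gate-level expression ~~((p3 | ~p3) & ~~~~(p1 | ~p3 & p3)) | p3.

~~((p3 | ~p3) & ~~~~(p1 | ~p3 & p3)) | p3
= ~~((p3 | ~p3) & ~~~~p1) | p3   — complement / identity
= (p3 | ~p3) & ~~~~p1 | p3   — double negation
= ~~~~p1 | p3   — complement / identity
= ~~p1 | p3   — double negation
= p1 | p3   — double negation

p1 | p3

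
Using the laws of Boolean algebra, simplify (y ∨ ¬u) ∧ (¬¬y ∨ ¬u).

(y ∨ ¬u) ∧ (¬¬y ∨ ¬u)
= (y ∨ ¬u) ∧ (y ∨ ¬u)   — double negation
= y ∧ y ∨ ¬u   — distribution
= y ∨ ¬u   — idempotence

y ∨ ¬u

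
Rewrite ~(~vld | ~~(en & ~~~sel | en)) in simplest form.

~(~vld | ~~(en & ~~~sel | en))
= ~(~vld | ~~(en & ~sel | en))   — double negation
= ~(~vld | ~~en)   — absorption
= vld & ~en   — De Morgan

vld & ~en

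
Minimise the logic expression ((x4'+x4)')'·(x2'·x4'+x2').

x2'

((x4'+x4)')'·(x2'·x4'+x2')
= ((x4'+x4)')'·x2'
= (x4'+x4)·x2'
= x2'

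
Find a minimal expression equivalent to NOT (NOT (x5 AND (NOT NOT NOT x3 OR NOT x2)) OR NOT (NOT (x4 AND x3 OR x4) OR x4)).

NOT (NOT (x5 AND (NOT NOT NOT x3 OR NOT x2)) OR NOT (NOT (x4 AND x3 OR x4) OR x4))
= NOT (NOT (x5 AND (NOT NOT NOT x3 OR NOT x2)) OR NOT (NOT x4 OR x4))   [absorption]
= NOT (NOT (x5 AND (NOT x3 OR NOT x2)) OR NOT (NOT x4 OR x4))   [double negation]
= x5 AND (NOT x3 OR NOT x2) AND (NOT x4 OR x4)   [De Morgan]
= x5 AND (NOT x3 OR NOT x2)   [complement / identity]

x5 AND (NOT x3 OR NOT x2)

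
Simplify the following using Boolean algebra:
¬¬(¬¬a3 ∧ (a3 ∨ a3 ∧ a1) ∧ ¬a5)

a3 ∧ ¬a5

¬¬(¬¬a3 ∧ (a3 ∨ a3 ∧ a1) ∧ ¬a5)
= ¬¬(a3 ∧ (a3 ∨ a3 ∧ a1) ∧ ¬a5)   — double negation
= ¬¬(a3 ∧ a3 ∧ ¬a5)   — absorption
= ¬¬(a3 ∧ ¬a5)   — idempotence
= a3 ∧ ¬a5   — double negation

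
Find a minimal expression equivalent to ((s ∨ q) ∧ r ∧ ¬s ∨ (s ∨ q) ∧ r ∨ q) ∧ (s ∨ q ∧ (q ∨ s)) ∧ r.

((s ∨ q) ∧ r ∧ ¬s ∨ (s ∨ q) ∧ r ∨ q) ∧ (s ∨ q ∧ (q ∨ s)) ∧ r
= ((s ∨ q) ∧ r ∧ ¬s ∨ (s ∨ q) ∧ r ∨ q) ∧ (s ∨ q) ∧ r
= ((s ∨ q) ∧ r ∨ q) ∧ (s ∨ q) ∧ r
= (s ∨ q) ∧ r

(s ∨ q) ∧ r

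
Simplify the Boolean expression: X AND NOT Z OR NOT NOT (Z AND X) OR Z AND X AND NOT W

X

X AND NOT Z OR NOT NOT (Z AND X) OR Z AND X AND NOT W
= X AND NOT Z OR Z AND X OR Z AND X AND NOT W   [double negation]
= X AND NOT Z OR Z AND X   [absorption]
= X   [distribution]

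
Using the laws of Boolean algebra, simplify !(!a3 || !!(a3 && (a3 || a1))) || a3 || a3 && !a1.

!(!a3 || !!(a3 && (a3 || a1))) || a3 || a3 && !a1
= !(!a3 || !!a3) || a3 || a3 && !a1
= a3 && !a3 || a3 || a3 && !a1
= a3 || a3 && !a1
= a3

a3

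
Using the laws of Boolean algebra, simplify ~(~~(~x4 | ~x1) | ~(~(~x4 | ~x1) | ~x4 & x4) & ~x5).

x4 & x1

~(~~(~x4 | ~x1) | ~(~(~x4 | ~x1) | ~x4 & x4) & ~x5)
= ~(~~(~x4 | ~x1) | ~~(~x4 | ~x1) & ~x5)   — complement / identity
= ~~~(~x4 | ~x1)   — absorption
= ~~(x4 & x1)   — De Morgan
= x4 & x1   — double negation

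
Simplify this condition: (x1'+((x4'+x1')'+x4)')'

x1·x4

(x1'+((x4'+x1')'+x4)')'
= x1·((x4'+x1')'+x4)   — De Morgan
= x1·(x4·x1+x4)   — De Morgan
= x1·x4   — absorption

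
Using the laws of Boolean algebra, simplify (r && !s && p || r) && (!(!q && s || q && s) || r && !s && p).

r && !s

(r && !s && p || r) && (!(!q && s || q && s) || r && !s && p)
= r && !s && p || r && !(!q && s || q && s)
= r && !s && p || r && !s
= r && !s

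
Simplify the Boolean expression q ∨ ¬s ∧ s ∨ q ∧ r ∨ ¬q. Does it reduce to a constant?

True

q ∨ ¬s ∧ s ∨ q ∧ r ∨ ¬q
= q ∨ q ∧ r ∨ ¬q   (complement / identity)
= q ∨ ¬q   (absorption)
= True   (complement)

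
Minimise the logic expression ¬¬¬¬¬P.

¬P

¬¬¬¬¬P
= ¬¬¬P   [double negation]
= ¬P   [double negation]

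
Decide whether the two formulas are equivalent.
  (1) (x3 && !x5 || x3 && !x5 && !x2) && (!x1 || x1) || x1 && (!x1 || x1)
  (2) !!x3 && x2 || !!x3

No

E1: (x3 && !x5 || x3 && !x5 && !x2) && (!x1 || x1) || x1 && (!x1 || x1)
    = x3 && !x5 && (!x1 || x1) || x1 && (!x1 || x1)   — absorption
    = x3 && !x5 || x1 && (!x1 || x1)   — complement / identity
    = x3 && !x5 || x1   — complement / identity
E2: !!x3 && x2 || !!x3
    = !!x3   — absorption
    = x3   — double negation
These differ: at x1=1, x2=0, x3=0, x5=0, E1 = 1 but E2 = 0.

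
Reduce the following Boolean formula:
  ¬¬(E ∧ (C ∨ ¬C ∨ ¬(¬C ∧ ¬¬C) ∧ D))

¬¬(E ∧ (C ∨ ¬C ∨ ¬(¬C ∧ ¬¬C) ∧ D))
= E ∧ (C ∨ ¬C ∨ ¬(¬C ∧ ¬¬C) ∧ D)
= E ∧ (C ∨ ¬C ∨ (C ∨ ¬C) ∧ D)
= E ∧ (C ∨ ¬C)
= E

E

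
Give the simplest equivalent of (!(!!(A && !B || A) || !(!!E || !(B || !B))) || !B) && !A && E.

(!(!!(A && !B || A) || !(!!E || !(B || !B))) || !B) && !A && E
= (!(!!(A && !B || A) || !E && (B || !B)) || !B) && !A && E   [De Morgan]
= (!(!!(A && !B || A) || !E) || !B) && !A && E   [complement / identity]
= (!(A && !B || A) && E || !B) && !A && E   [De Morgan]
= (!A && E || !B) && !A && E   [absorption]
= !A && E   [absorption]

!A && E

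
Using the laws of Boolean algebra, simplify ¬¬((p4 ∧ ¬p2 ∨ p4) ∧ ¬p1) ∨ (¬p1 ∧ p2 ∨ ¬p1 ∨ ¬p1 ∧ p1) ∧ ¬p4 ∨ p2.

¬¬((p4 ∧ ¬p2 ∨ p4) ∧ ¬p1) ∨ (¬p1 ∧ p2 ∨ ¬p1 ∨ ¬p1 ∧ p1) ∧ ¬p4 ∨ p2
= (p4 ∧ ¬p2 ∨ p4) ∧ ¬p1 ∨ (¬p1 ∧ p2 ∨ ¬p1 ∨ ¬p1 ∧ p1) ∧ ¬p4 ∨ p2   [double negation]
= (p4 ∧ ¬p2 ∨ p4) ∧ ¬p1 ∨ (¬p1 ∨ ¬p1 ∧ p1) ∧ ¬p4 ∨ p2   [absorption]
= (p4 ∧ ¬p2 ∨ p4) ∧ ¬p1 ∨ ¬p1 ∧ ¬p4 ∨ p2   [complement / identity]
= p4 ∧ ¬p1 ∨ ¬p1 ∧ ¬p4 ∨ p2   [absorption]
= ¬p1 ∨ p2   [distribution]

¬p1 ∨ p2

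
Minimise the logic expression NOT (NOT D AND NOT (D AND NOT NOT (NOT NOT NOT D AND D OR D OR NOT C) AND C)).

D

NOT (NOT D AND NOT (D AND NOT NOT (NOT NOT NOT D AND D OR D OR NOT C) AND C))
= NOT (NOT D AND NOT (D AND NOT NOT (NOT D AND D OR D OR NOT C) AND C))
= NOT (NOT D AND NOT (D AND (NOT D AND D OR D OR NOT C) AND C))
= D OR D AND (NOT D AND D OR D OR NOT C) AND C
= D OR D AND (D OR NOT C) AND C
= D OR D AND C
= D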